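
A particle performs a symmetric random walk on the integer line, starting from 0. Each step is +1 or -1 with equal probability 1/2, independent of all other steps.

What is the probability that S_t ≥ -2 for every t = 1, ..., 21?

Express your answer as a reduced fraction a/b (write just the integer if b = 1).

Let f(t,s) = #length-t paths at position s with S_1..S_t all ≥ -2.
f(t,s) = f(t-1,s-1) + f(t-1,s+1) for s ≥ -2; f(t,s) = 0 for s < -2.
t=0: f(0,0)=1
t=1: f(1,-1)=1 f(1,1)=1
t=2: f(2,-2)=1 f(2,0)=2 f(2,2)=1
t=3: f(3,-1)=3 f(3,1)=3 f(3,3)=1
t=4: f(4,-2)=3 f(4,0)=6 f(4,2)=4 f(4,4)=1
t=5: f(5,-1)=9 f(5,1)=10 f(5,3)=5 f(5,5)=1
t=6: f(6,-2)=9 f(6,0)=19 f(6,2)=15 f(6,4)=6 f(6,6)=1
t=7: f(7,-1)=28 f(7,1)=34 f(7,3)=21 f(7,5)=7 f(7,7)=1
t=8: f(8,-2)=28 f(8,0)=62 f(8,2)=55 f(8,4)=28 f(8,6)=8 f(8,8)=1
t=9: f(9,-1)=90 f(9,1)=117 f(9,3)=83 f(9,5)=36 f(9,7)=9 f(9,9)=1
t=10: f(10,-2)=90 f(10,0)=207 f(10,2)=200 f(10,4)=119 f(10,6)=45 f(10,8)=10 f(10,10)=1
t=11: f(11,-1)=297 f(11,1)=407 f(11,3)=319 f(11,5)=164 f(11,7)=55 f(11,9)=11 f(11,11)=1
t=12: f(12,-2)=297 f(12,0)=704 f(12,2)=726 f(12,4)=483 f(12,6)=219 f(12,8)=66 f(12,10)=12 f(12,12)=1
t=13: f(13,-1)=1001 f(13,1)=1430 f(13,3)=1209 f(13,5)=702 f(13,7)=285 f(13,9)=78 f(13,11)=13 f(13,13)=1
t=14: f(14,-2)=1001 f(14,0)=2431 f(14,2)=2639 f(14,4)=1911 f(14,6)=987 f(14,8)=363 f(14,10)=91 f(14,12)=14 f(14,14)=1
t=15: f(15,-1)=3432 f(15,1)=5070 f(15,3)=4550 f(15,5)=2898 f(15,7)=1350 f(15,9)=454 f(15,11)=105 f(15,13)=15 f(15,15)=1
t=16: f(16,-2)=3432 f(16,0)=8502 f(16,2)=9620 f(16,4)=7448 f(16,6)=4248 f(16,8)=1804 f(16,10)=559 f(16,12)=120 f(16,14)=16 f(16,16)=1
t=17: f(17,-1)=11934 f(17,1)=18122 f(17,3)=17068 f(17,5)=11696 f(17,7)=6052 f(17,9)=2363 f(17,11)=679 f(17,13)=136 f(17,15)=17 f(17,17)=1
t=18: f(18,-2)=11934 f(18,0)=30056 f(18,2)=35190 f(18,4)=28764 f(18,6)=17748 f(18,8)=8415 f(18,10)=3042 f(18,12)=815 f(18,14)=153 f(18,16)=18 f(18,18)=1
t=19: f(19,-1)=41990 f(19,1)=65246 f(19,3)=63954 f(19,5)=46512 f(19,7)=26163 f(19,9)=11457 f(19,11)=3857 f(19,13)=968 f(19,15)=171 f(19,17)=19 f(19,19)=1
t=20: f(20,-2)=41990 f(20,0)=107236 f(20,2)=129200 f(20,4)=110466 f(20,6)=72675 f(20,8)=37620 f(20,10)=15314 f(20,12)=4825 f(20,14)=1139 f(20,16)=190 f(20,18)=20 f(20,20)=1
t=21: f(21,-1)=149226 f(21,1)=236436 f(21,3)=239666 f(21,5)=183141 f(21,7)=110295 f(21,9)=52934 f(21,11)=20139 f(21,13)=5964 f(21,15)=1329 f(21,17)=210 f(21,19)=21 f(21,21)=1
Σ_s f(21,s) = 999362
P = 999362/2097152 = 499681/1048576

Answer: 499681/1048576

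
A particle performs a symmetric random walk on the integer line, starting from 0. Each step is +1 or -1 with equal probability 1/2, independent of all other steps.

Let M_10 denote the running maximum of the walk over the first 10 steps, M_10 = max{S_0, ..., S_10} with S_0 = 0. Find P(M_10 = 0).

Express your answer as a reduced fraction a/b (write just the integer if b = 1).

Let M_10 = max(S_0,...,S_10). Use the reflection principle: for j ≥ 1, #{paths with M_10 ≥ j} = #{S_10 ≥ j} + #{S_10 ≥ j+1}.
P(M_10 ≥ 0) = 1 since S_0 = 0, so #{M_10 ≥ 0} = 1024.
#{M_10 ≥ 1} = #{S_10 ≥ 1} + #{S_10 ≥ 2} = 386 + 386 = 772.
#{M_10 = 0} = 1024 - 772 = 252.
P(M_10 = 0) = 252/1024 = 63/256

Answer: 63/256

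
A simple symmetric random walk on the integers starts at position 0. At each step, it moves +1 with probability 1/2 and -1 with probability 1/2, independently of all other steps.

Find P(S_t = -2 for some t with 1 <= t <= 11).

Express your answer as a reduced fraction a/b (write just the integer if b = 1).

Answer: 281/512

Derivation:
Count via complement. Let g(t,s) = #length-t paths at position s with S_1..S_t all ≠ -2.
g(t,s) = g(t-1,s-1) + g(t-1,s+1) for s ≠ -2; g(t,-2) = 0.
t=0: g(0,0)=1
t=1: g(1,-1)=1 g(1,1)=1
t=2: g(2,0)=2 g(2,2)=1
t=3: g(3,-1)=2 g(3,1)=3 g(3,3)=1
t=4: g(4,0)=5 g(4,2)=4 g(4,4)=1
t=5: g(5,-1)=5 g(5,1)=9 g(5,3)=5 g(5,5)=1
t=6: g(6,0)=14 g(6,2)=14 g(6,4)=6 g(6,6)=1
t=7: g(7,-1)=14 g(7,1)=28 g(7,3)=20 g(7,5)=7 g(7,7)=1
t=8: g(8,0)=42 g(8,2)=48 g(8,4)=27 g(8,6)=8 g(8,8)=1
t=9: g(9,-1)=42 g(9,1)=90 g(9,3)=75 g(9,5)=35 g(9,7)=9 g(9,9)=1
t=10: g(10,0)=132 g(10,2)=165 g(10,4)=110 g(10,6)=44 g(10,8)=10 g(10,10)=1
t=11: g(11,-1)=132 g(11,1)=297 g(11,3)=275 g(11,5)=154 g(11,7)=54 g(11,9)=11 g(11,11)=1
Paths never hitting -2: Σ_s g(11,s) = 924
Paths hitting -2: 2^11 - 924 = 1124
P = 1124/2048 = 281/512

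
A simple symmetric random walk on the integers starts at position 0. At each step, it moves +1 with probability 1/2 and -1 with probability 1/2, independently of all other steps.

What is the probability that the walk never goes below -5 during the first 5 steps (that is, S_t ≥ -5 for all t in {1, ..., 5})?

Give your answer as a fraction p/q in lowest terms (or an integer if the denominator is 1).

Let f(t,s) = #length-t paths at position s with S_1..S_t all ≥ -5.
f(t,s) = f(t-1,s-1) + f(t-1,s+1) for s ≥ -5; f(t,s) = 0 for s < -5.
t=0: f(0,0)=1
t=1: f(1,-1)=1 f(1,1)=1
t=2: f(2,-2)=1 f(2,0)=2 f(2,2)=1
t=3: f(3,-3)=1 f(3,-1)=3 f(3,1)=3 f(3,3)=1
t=4: f(4,-4)=1 f(4,-2)=4 f(4,0)=6 f(4,2)=4 f(4,4)=1
t=5: f(5,-5)=1 f(5,-3)=5 f(5,-1)=10 f(5,1)=10 f(5,3)=5 f(5,5)=1
Σ_s f(5,s) = 32
P = 32/32 = 1

Answer: 1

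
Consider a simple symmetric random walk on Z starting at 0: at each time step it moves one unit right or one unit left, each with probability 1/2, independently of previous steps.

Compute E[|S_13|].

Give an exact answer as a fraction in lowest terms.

S_13 takes values m ≡ 1 (mod 2) with |m| ≤ 13; P(S_13=m) = C(13,(13+m)/2)/2^13.
Total paths: 2^13 = 8192
Distribution: P(S=-13)=1/8192, P(S=-11)=13/8192, P(S=-9)=78/8192, P(S=-7)=286/8192, P(S=-5)=715/8192, P(S=-3)=1287/8192, P(S=-1)=1716/8192, P(S=1)=1716/8192, P(S=3)=1287/8192, P(S=5)=715/8192, P(S=7)=286/8192, P(S=9)=78/8192, P(S=11)=13/8192, P(S=13)=1/8192
E[|S_13|] = Σ_m |m|·P(S_13=m) = 24024/8192 = 3003/1024

Answer: 3003/1024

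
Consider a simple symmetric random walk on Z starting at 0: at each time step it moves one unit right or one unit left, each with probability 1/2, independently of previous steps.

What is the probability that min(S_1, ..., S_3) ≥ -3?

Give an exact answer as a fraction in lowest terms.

Let f(t,s) = #length-t paths at position s with S_1..S_t all ≥ -3.
f(t,s) = f(t-1,s-1) + f(t-1,s+1) for s ≥ -3; f(t,s) = 0 for s < -3.
t=0: f(0,0)=1
t=1: f(1,-1)=1 f(1,1)=1
t=2: f(2,-2)=1 f(2,0)=2 f(2,2)=1
t=3: f(3,-3)=1 f(3,-1)=3 f(3,1)=3 f(3,3)=1
Σ_s f(3,s) = 8
P = 8/8 = 1

Answer: 1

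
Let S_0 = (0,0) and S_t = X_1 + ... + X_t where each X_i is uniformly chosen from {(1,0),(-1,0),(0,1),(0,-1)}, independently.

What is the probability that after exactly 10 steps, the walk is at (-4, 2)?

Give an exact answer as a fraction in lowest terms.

Let h be the number of horizontal steps (so 10-h are vertical). To end at (-4,2) need (h-4)/2 right-steps and ((10-h)+2)/2 up-steps.
Sum over h with 4 ≤ h ≤ 8, h ≡ 0 (mod 2), 10-h ≡ 0 (mod 2):
h=4: C(10,4)·C(4,0)·C(6,4) = 210·1·15 = 3150
h=6: C(10,6)·C(6,1)·C(4,3) = 210·6·4 = 5040
h=8: C(10,8)·C(8,2)·C(2,2) = 45·28·1 = 1260
Total favorable: 9450
Total paths: 4^10 = 1048576
P = 9450/1048576 = 4725/524288

Answer: 4725/524288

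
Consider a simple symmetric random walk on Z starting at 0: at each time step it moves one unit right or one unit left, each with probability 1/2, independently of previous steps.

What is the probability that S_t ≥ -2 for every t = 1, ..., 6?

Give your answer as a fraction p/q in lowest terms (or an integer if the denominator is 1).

Answer: 25/32

Derivation:
Let f(t,s) = #length-t paths at position s with S_1..S_t all ≥ -2.
f(t,s) = f(t-1,s-1) + f(t-1,s+1) for s ≥ -2; f(t,s) = 0 for s < -2.
t=0: f(0,0)=1
t=1: f(1,-1)=1 f(1,1)=1
t=2: f(2,-2)=1 f(2,0)=2 f(2,2)=1
t=3: f(3,-1)=3 f(3,1)=3 f(3,3)=1
t=4: f(4,-2)=3 f(4,0)=6 f(4,2)=4 f(4,4)=1
t=5: f(5,-1)=9 f(5,1)=10 f(5,3)=5 f(5,5)=1
t=6: f(6,-2)=9 f(6,0)=19 f(6,2)=15 f(6,4)=6 f(6,6)=1
Σ_s f(6,s) = 50
P = 50/64 = 25/32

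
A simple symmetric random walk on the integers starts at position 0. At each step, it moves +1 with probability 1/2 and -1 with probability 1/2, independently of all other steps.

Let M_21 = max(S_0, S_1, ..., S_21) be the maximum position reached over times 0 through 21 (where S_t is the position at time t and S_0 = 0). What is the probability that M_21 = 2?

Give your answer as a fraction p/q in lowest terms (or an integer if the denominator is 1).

Answer: 146965/1048576

Derivation:
Let M_21 = max(S_0,...,S_21). Use the reflection principle: for j ≥ 1, #{paths with M_21 ≥ j} = #{S_21 ≥ j} + #{S_21 ≥ j+1}.
By reflection, #{M_21 ≥ 2} = #{S_21 ≥ 2} + #{S_21 ≥ 3} = 695860 + 695860 = 1391720.
#{M_21 ≥ 3} = #{S_21 ≥ 3} + #{S_21 ≥ 4} = 695860 + 401930 = 1097790.
#{M_21 = 2} = 1391720 - 1097790 = 293930.
P(M_21 = 2) = 293930/2097152 = 146965/1048576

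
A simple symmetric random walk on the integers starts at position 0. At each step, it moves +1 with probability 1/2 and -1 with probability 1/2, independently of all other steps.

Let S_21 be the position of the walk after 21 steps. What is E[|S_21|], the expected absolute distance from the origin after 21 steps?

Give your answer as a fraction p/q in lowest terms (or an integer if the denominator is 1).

S_21 takes values m ≡ 1 (mod 2) with |m| ≤ 21; P(S_21=m) = C(21,(21+m)/2)/2^21.
Total paths: 2^21 = 2097152
Distribution: P(S=-21)=1/2097152, P(S=-19)=21/2097152, P(S=-17)=210/2097152, P(S=-15)=1330/2097152, P(S=-13)=5985/2097152, P(S=-11)=20349/2097152, P(S=-9)=54264/2097152, P(S=-7)=116280/2097152, P(S=-5)=203490/2097152, P(S=-3)=293930/2097152, P(S=-1)=352716/2097152, P(S=1)=352716/2097152, P(S=3)=293930/2097152, P(S=5)=203490/2097152, P(S=7)=116280/2097152, P(S=9)=54264/2097152, P(S=11)=20349/2097152, P(S=13)=5985/2097152, P(S=15)=1330/2097152, P(S=17)=210/2097152, P(S=19)=21/2097152, P(S=21)=1/2097152
E[|S_21|] = Σ_m |m|·P(S_21=m) = 7759752/2097152 = 969969/262144

Answer: 969969/262144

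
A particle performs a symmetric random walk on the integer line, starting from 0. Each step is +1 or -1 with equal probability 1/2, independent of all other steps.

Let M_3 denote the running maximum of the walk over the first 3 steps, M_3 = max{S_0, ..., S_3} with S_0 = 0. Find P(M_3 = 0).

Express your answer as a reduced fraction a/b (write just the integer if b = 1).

Let M_3 = max(S_0,...,S_3). Use the reflection principle: for j ≥ 1, #{paths with M_3 ≥ j} = #{S_3 ≥ j} + #{S_3 ≥ j+1}.
P(M_3 ≥ 0) = 1 since S_0 = 0, so #{M_3 ≥ 0} = 8.
#{M_3 ≥ 1} = #{S_3 ≥ 1} + #{S_3 ≥ 2} = 4 + 1 = 5.
#{M_3 = 0} = 8 - 5 = 3.
P(M_3 = 0) = 3/8 = 3/8

Answer: 3/8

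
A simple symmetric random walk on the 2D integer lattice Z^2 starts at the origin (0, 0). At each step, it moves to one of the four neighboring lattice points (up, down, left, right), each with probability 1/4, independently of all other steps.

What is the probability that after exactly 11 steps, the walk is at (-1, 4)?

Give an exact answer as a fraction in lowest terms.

Answer: 27225/2097152

Derivation:
Let h be the number of horizontal steps (so 11-h are vertical). To end at (-1,4) need (h-1)/2 right-steps and ((11-h)+4)/2 up-steps.
Sum over h with 1 ≤ h ≤ 7, h ≡ 1 (mod 2), 11-h ≡ 0 (mod 2):
h=1: C(11,1)·C(1,0)·C(10,7) = 11·1·120 = 1320
h=3: C(11,3)·C(3,1)·C(8,6) = 165·3·28 = 13860
h=5: C(11,5)·C(5,2)·C(6,5) = 462·10·6 = 27720
h=7: C(11,7)·C(7,3)·C(4,4) = 330·35·1 = 11550
Total favorable: 54450
Total paths: 4^11 = 4194304
P = 54450/4194304 = 27225/2097152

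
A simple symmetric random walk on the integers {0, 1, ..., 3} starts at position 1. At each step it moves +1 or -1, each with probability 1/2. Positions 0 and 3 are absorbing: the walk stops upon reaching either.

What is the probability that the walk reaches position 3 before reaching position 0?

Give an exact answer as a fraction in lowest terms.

Symmetric walk (p = 1/2): the harmonic-function argument gives P(hit 3 before 0 | start at 1) = a/N.
P = 1/3 = 1/3

Answer: 1/3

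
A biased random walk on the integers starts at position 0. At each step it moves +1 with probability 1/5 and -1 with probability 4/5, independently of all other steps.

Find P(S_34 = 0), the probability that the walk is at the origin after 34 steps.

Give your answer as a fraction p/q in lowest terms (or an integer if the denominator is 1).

To be at 0 after 34 steps: need exactly 17 steps of +1 and 17 of -1.
Number of such sequences: C(34,17) = 2333606220
Each has probability (1/5)^17 · (4/5)^17 = 17179869184/582076609134674072265625
P = 2333606220 · 17179869184/582076609134674072265625 = 8018209917313744896/116415321826934814453125

Answer: 8018209917313744896/116415321826934814453125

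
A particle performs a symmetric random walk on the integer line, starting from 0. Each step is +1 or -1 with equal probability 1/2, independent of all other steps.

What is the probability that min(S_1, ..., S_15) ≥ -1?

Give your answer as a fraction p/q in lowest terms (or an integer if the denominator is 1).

Answer: 6435/16384

Derivation:
Let f(t,s) = #length-t paths at position s with S_1..S_t all ≥ -1.
f(t,s) = f(t-1,s-1) + f(t-1,s+1) for s ≥ -1; f(t,s) = 0 for s < -1.
t=0: f(0,0)=1
t=1: f(1,-1)=1 f(1,1)=1
t=2: f(2,0)=2 f(2,2)=1
t=3: f(3,-1)=2 f(3,1)=3 f(3,3)=1
t=4: f(4,0)=5 f(4,2)=4 f(4,4)=1
t=5: f(5,-1)=5 f(5,1)=9 f(5,3)=5 f(5,5)=1
t=6: f(6,0)=14 f(6,2)=14 f(6,4)=6 f(6,6)=1
t=7: f(7,-1)=14 f(7,1)=28 f(7,3)=20 f(7,5)=7 f(7,7)=1
t=8: f(8,0)=42 f(8,2)=48 f(8,4)=27 f(8,6)=8 f(8,8)=1
t=9: f(9,-1)=42 f(9,1)=90 f(9,3)=75 f(9,5)=35 f(9,7)=9 f(9,9)=1
t=10: f(10,0)=132 f(10,2)=165 f(10,4)=110 f(10,6)=44 f(10,8)=10 f(10,10)=1
t=11: f(11,-1)=132 f(11,1)=297 f(11,3)=275 f(11,5)=154 f(11,7)=54 f(11,9)=11 f(11,11)=1
t=12: f(12,0)=429 f(12,2)=572 f(12,4)=429 f(12,6)=208 f(12,8)=65 f(12,10)=12 f(12,12)=1
t=13: f(13,-1)=429 f(13,1)=1001 f(13,3)=1001 f(13,5)=637 f(13,7)=273 f(13,9)=77 f(13,11)=13 f(13,13)=1
t=14: f(14,0)=1430 f(14,2)=2002 f(14,4)=1638 f(14,6)=910 f(14,8)=350 f(14,10)=90 f(14,12)=14 f(14,14)=1
t=15: f(15,-1)=1430 f(15,1)=3432 f(15,3)=3640 f(15,5)=2548 f(15,7)=1260 f(15,9)=440 f(15,11)=104 f(15,13)=15 f(15,15)=1
Σ_s f(15,s) = 12870
P = 12870/32768 = 6435/16384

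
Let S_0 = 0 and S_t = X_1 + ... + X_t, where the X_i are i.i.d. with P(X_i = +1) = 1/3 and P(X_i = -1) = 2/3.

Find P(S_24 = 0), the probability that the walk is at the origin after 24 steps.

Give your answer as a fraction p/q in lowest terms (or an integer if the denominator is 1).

Answer: 11076222976/282429536481

Derivation:
To be at 0 after 24 steps: need exactly 12 steps of +1 and 12 of -1.
Number of such sequences: C(24,12) = 2704156
Each has probability (1/3)^12 · (2/3)^12 = 4096/282429536481
P = 2704156 · 4096/282429536481 = 11076222976/282429536481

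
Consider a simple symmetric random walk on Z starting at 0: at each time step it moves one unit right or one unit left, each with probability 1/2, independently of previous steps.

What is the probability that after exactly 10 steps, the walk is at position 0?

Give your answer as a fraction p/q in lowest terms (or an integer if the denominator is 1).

To return to 0 after 10 steps: need exactly 5 steps of +1 and 5 of -1.
Favorable paths: C(10,5) = 252
Total paths: 2^10 = 1024
P = 252/1024 = 63/256

Answer: 63/256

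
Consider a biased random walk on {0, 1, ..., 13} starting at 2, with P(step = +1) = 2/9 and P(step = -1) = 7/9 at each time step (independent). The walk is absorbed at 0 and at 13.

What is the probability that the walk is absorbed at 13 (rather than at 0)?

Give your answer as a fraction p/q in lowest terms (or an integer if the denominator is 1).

Answer: 18432/19377800443

Derivation:
Biased walk: p = 2/9, q = 7/9, r = q/p = 7/2
Gambler's ruin: P(hit 13 before 0 | start at 2) = (1 - r^a)/(1 - r^N)
r^2 = 49/4; r^13 = 96889010407/8192
P = (1 - 49/4) / (1 - 96889010407/8192) = -45/4 / -96889002215/8192 = 18432/19377800443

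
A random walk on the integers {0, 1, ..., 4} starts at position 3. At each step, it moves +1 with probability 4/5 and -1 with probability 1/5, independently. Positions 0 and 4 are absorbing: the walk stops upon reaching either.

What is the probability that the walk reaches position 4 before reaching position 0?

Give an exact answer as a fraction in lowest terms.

Biased walk: p = 4/5, q = 1/5, r = q/p = 1/4
Gambler's ruin: P(hit 4 before 0 | start at 3) = (1 - r^a)/(1 - r^N)
r^3 = 1/64; r^4 = 1/256
P = (1 - 1/64) / (1 - 1/256) = 63/64 / 255/256 = 84/85

Answer: 84/85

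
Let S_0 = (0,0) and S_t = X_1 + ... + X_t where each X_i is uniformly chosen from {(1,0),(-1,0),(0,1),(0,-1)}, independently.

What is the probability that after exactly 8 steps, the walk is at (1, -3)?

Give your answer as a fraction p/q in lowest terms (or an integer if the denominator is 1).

Answer: 49/2048

Derivation:
Let h be the number of horizontal steps (so 8-h are vertical). To end at (1,-3) need (h+1)/2 right-steps and ((8-h)-3)/2 up-steps.
Sum over h with 1 ≤ h ≤ 5, h ≡ 1 (mod 2), 8-h ≡ 1 (mod 2):
h=1: C(8,1)·C(1,1)·C(7,2) = 8·1·21 = 168
h=3: C(8,3)·C(3,2)·C(5,1) = 56·3·5 = 840
h=5: C(8,5)·C(5,3)·C(3,0) = 56·10·1 = 560
Total favorable: 1568
Total paths: 4^8 = 65536
P = 1568/65536 = 49/2048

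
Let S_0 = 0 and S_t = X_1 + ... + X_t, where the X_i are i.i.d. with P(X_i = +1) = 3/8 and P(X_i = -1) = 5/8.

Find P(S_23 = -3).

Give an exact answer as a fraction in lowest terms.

Answer: 41232881612548828125/295147905179352825856

Derivation:
To reach position -3 after 23 steps: need 10 steps of +1 and 13 steps of -1.
Number of such sequences: C(23,10) = 1144066
Each has probability (3/8)^10 · (5/8)^13 = 72081298828125/590295810358705651712
P = 1144066 · 72081298828125/590295810358705651712 = 41232881612548828125/295147905179352825856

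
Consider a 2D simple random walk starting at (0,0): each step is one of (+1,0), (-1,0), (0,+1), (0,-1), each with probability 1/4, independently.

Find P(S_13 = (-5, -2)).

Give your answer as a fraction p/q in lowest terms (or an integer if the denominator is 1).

Let h be the number of horizontal steps (so 13-h are vertical). To end at (-5,-2) need (h-5)/2 right-steps and ((13-h)-2)/2 up-steps.
Sum over h with 5 ≤ h ≤ 11, h ≡ 1 (mod 2), 13-h ≡ 0 (mod 2):
h=5: C(13,5)·C(5,0)·C(8,3) = 1287·1·56 = 72072
h=7: C(13,7)·C(7,1)·C(6,2) = 1716·7·15 = 180180
h=9: C(13,9)·C(9,2)·C(4,1) = 715·36·4 = 102960
h=11: C(13,11)·C(11,3)·C(2,0) = 78·165·1 = 12870
Total favorable: 368082
Total paths: 4^13 = 67108864
P = 368082/67108864 = 184041/33554432

Answer: 184041/33554432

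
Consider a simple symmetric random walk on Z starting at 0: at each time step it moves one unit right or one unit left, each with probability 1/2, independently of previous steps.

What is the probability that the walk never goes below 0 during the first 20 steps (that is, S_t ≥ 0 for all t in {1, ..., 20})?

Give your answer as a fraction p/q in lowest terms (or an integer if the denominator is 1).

Answer: 46189/262144

Derivation:
Let f(t,s) = #length-t paths at position s with S_1..S_t all ≥ 0.
f(t,s) = f(t-1,s-1) + f(t-1,s+1) for s ≥ 0; f(t,s) = 0 for s < 0.
t=0: f(0,0)=1
t=1: f(1,1)=1
t=2: f(2,0)=1 f(2,2)=1
t=3: f(3,1)=2 f(3,3)=1
t=4: f(4,0)=2 f(4,2)=3 f(4,4)=1
t=5: f(5,1)=5 f(5,3)=4 f(5,5)=1
t=6: f(6,0)=5 f(6,2)=9 f(6,4)=5 f(6,6)=1
t=7: f(7,1)=14 f(7,3)=14 f(7,5)=6 f(7,7)=1
t=8: f(8,0)=14 f(8,2)=28 f(8,4)=20 f(8,6)=7 f(8,8)=1
t=9: f(9,1)=42 f(9,3)=48 f(9,5)=27 f(9,7)=8 f(9,9)=1
t=10: f(10,0)=42 f(10,2)=90 f(10,4)=75 f(10,6)=35 f(10,8)=9 f(10,10)=1
t=11: f(11,1)=132 f(11,3)=165 f(11,5)=110 f(11,7)=44 f(11,9)=10 f(11,11)=1
t=12: f(12,0)=132 f(12,2)=297 f(12,4)=275 f(12,6)=154 f(12,8)=54 f(12,10)=11 f(12,12)=1
t=13: f(13,1)=429 f(13,3)=572 f(13,5)=429 f(13,7)=208 f(13,9)=65 f(13,11)=12 f(13,13)=1
t=14: f(14,0)=429 f(14,2)=1001 f(14,4)=1001 f(14,6)=637 f(14,8)=273 f(14,10)=77 f(14,12)=13 f(14,14)=1
t=15: f(15,1)=1430 f(15,3)=2002 f(15,5)=1638 f(15,7)=910 f(15,9)=350 f(15,11)=90 f(15,13)=14 f(15,15)=1
t=16: f(16,0)=1430 f(16,2)=3432 f(16,4)=3640 f(16,6)=2548 f(16,8)=1260 f(16,10)=440 f(16,12)=104 f(16,14)=15 f(16,16)=1
t=17: f(17,1)=4862 f(17,3)=7072 f(17,5)=6188 f(17,7)=3808 f(17,9)=1700 f(17,11)=544 f(17,13)=119 f(17,15)=16 f(17,17)=1
t=18: f(18,0)=4862 f(18,2)=11934 f(18,4)=13260 f(18,6)=9996 f(18,8)=5508 f(18,10)=2244 f(18,12)=663 f(18,14)=135 f(18,16)=17 f(18,18)=1
t=19: f(19,1)=16796 f(19,3)=25194 f(19,5)=23256 f(19,7)=15504 f(19,9)=7752 f(19,11)=2907 f(19,13)=798 f(19,15)=152 f(19,17)=18 f(19,19)=1
t=20: f(20,0)=16796 f(20,2)=41990 f(20,4)=48450 f(20,6)=38760 f(20,8)=23256 f(20,10)=10659 f(20,12)=3705 f(20,14)=950 f(20,16)=170 f(20,18)=19 f(20,20)=1
Σ_s f(20,s) = 184756
P = 184756/1048576 = 46189/262144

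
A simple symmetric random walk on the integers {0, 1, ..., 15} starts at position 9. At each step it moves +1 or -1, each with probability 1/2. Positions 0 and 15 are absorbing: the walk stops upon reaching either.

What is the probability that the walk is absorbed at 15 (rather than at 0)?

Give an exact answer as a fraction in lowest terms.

Answer: 3/5

Derivation:
Symmetric walk (p = 1/2): the harmonic-function argument gives P(hit 15 before 0 | start at 9) = a/N.
P = 9/15 = 3/5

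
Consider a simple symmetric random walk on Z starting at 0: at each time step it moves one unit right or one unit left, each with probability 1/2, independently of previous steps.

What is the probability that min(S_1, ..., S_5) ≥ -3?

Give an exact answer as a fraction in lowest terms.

Let f(t,s) = #length-t paths at position s with S_1..S_t all ≥ -3.
f(t,s) = f(t-1,s-1) + f(t-1,s+1) for s ≥ -3; f(t,s) = 0 for s < -3.
t=0: f(0,0)=1
t=1: f(1,-1)=1 f(1,1)=1
t=2: f(2,-2)=1 f(2,0)=2 f(2,2)=1
t=3: f(3,-3)=1 f(3,-1)=3 f(3,1)=3 f(3,3)=1
t=4: f(4,-2)=4 f(4,0)=6 f(4,2)=4 f(4,4)=1
t=5: f(5,-3)=4 f(5,-1)=10 f(5,1)=10 f(5,3)=5 f(5,5)=1
Σ_s f(5,s) = 30
P = 30/32 = 15/16

Answer: 15/16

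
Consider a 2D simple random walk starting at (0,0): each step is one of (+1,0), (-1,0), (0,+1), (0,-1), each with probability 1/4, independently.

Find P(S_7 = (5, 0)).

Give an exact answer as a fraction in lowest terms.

Answer: 49/16384

Derivation:
Let h be the number of horizontal steps (so 7-h are vertical). To end at (5,0) need (h+5)/2 right-steps and ((7-h)+0)/2 up-steps.
Sum over h with 5 ≤ h ≤ 7, h ≡ 1 (mod 2), 7-h ≡ 0 (mod 2):
h=5: C(7,5)·C(5,5)·C(2,1) = 21·1·2 = 42
h=7: C(7,7)·C(7,6)·C(0,0) = 1·7·1 = 7
Total favorable: 49
Total paths: 4^7 = 16384
P = 49/16384 = 49/16384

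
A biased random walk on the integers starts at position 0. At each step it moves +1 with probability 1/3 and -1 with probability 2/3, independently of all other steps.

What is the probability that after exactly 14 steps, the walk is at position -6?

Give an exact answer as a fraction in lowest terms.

Answer: 1025024/4782969

Derivation:
To reach position -6 after 14 steps: need 4 steps of +1 and 10 steps of -1.
Number of such sequences: C(14,4) = 1001
Each has probability (1/3)^4 · (2/3)^10 = 1024/4782969
P = 1001 · 1024/4782969 = 1025024/4782969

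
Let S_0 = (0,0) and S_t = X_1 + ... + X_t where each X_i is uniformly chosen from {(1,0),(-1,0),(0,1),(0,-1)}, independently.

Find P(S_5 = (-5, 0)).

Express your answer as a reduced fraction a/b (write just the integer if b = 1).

Let h be the number of horizontal steps (so 5-h are vertical). To end at (-5,0) need (h-5)/2 right-steps and ((5-h)+0)/2 up-steps.
Sum over h with 5 ≤ h ≤ 5, h ≡ 1 (mod 2), 5-h ≡ 0 (mod 2):
h=5: C(5,5)·C(5,0)·C(0,0) = 1·1·1 = 1
Total favorable: 1
Total paths: 4^5 = 1024
P = 1/1024 = 1/1024

Answer: 1/1024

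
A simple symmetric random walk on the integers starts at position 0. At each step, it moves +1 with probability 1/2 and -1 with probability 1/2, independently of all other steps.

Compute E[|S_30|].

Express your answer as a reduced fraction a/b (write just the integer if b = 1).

Answer: 145422675/33554432

Derivation:
S_30 takes values m ≡ 0 (mod 2) with |m| ≤ 30; P(S_30=m) = C(30,(30+m)/2)/2^30.
Total paths: 2^30 = 1073741824
Distribution: P(S=-30)=1/1073741824, P(S=-28)=30/1073741824, P(S=-26)=435/1073741824, P(S=-24)=4060/1073741824, P(S=-22)=27405/1073741824, P(S=-20)=142506/1073741824, P(S=-18)=593775/1073741824, P(S=-16)=2035800/1073741824, P(S=-14)=5852925/1073741824, P(S=-12)=14307150/1073741824, P(S=-10)=30045015/1073741824, P(S=-8)=54627300/1073741824, P(S=-6)=86493225/1073741824, P(S=-4)=119759850/1073741824, P(S=-2)=145422675/1073741824, P(S=0)=155117520/1073741824, P(S=2)=145422675/1073741824, P(S=4)=119759850/1073741824, P(S=6)=86493225/1073741824, P(S=8)=54627300/1073741824, P(S=10)=30045015/1073741824, P(S=12)=14307150/1073741824, P(S=14)=5852925/1073741824, P(S=16)=2035800/1073741824, P(S=18)=593775/1073741824, P(S=20)=142506/1073741824, P(S=22)=27405/1073741824, P(S=24)=4060/1073741824, P(S=26)=435/1073741824, P(S=28)=30/1073741824, P(S=30)=1/1073741824
E[|S_30|] = Σ_m |m|·P(S_30=m) = 4653525600/1073741824 = 145422675/33554432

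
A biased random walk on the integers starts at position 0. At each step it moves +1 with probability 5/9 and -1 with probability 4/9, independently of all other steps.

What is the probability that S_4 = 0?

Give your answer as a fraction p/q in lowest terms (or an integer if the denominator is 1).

To be at 0 after 4 steps: need exactly 2 steps of +1 and 2 of -1.
Number of such sequences: C(4,2) = 6
Each has probability (5/9)^2 · (4/9)^2 = 400/6561
P = 6 · 400/6561 = 800/2187

Answer: 800/2187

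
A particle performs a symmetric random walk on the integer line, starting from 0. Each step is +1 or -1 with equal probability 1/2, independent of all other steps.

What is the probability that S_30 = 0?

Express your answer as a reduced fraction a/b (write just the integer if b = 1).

Answer: 9694845/67108864

Derivation:
To return to 0 after 30 steps: need exactly 15 steps of +1 and 15 of -1.
Favorable paths: C(30,15) = 155117520
Total paths: 2^30 = 1073741824
P = 155117520/1073741824 = 9694845/67108864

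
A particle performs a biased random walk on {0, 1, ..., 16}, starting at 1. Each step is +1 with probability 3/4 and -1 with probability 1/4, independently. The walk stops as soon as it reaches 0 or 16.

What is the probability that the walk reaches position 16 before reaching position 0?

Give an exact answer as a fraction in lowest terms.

Biased walk: p = 3/4, q = 1/4, r = q/p = 1/3
Gambler's ruin: P(hit 16 before 0 | start at 1) = (1 - r^a)/(1 - r^N)
r^1 = 1/3; r^16 = 1/43046721
P = (1 - 1/3) / (1 - 1/43046721) = 2/3 / 43046720/43046721 = 14348907/21523360

Answer: 14348907/21523360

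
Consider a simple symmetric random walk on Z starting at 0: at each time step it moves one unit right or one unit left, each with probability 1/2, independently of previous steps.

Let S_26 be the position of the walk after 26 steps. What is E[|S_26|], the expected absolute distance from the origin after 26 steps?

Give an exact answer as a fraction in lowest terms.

S_26 takes values m ≡ 0 (mod 2) with |m| ≤ 26; P(S_26=m) = C(26,(26+m)/2)/2^26.
Total paths: 2^26 = 67108864
Distribution: P(S=-26)=1/67108864, P(S=-24)=26/67108864, P(S=-22)=325/67108864, P(S=-20)=2600/67108864, P(S=-18)=14950/67108864, P(S=-16)=65780/67108864, P(S=-14)=230230/67108864, P(S=-12)=657800/67108864, P(S=-10)=1562275/67108864, P(S=-8)=3124550/67108864, P(S=-6)=5311735/67108864, P(S=-4)=7726160/67108864, P(S=-2)=9657700/67108864, P(S=0)=10400600/67108864, P(S=2)=9657700/67108864, P(S=4)=7726160/67108864, P(S=6)=5311735/67108864, P(S=8)=3124550/67108864, P(S=10)=1562275/67108864, P(S=12)=657800/67108864, P(S=14)=230230/67108864, P(S=16)=65780/67108864, P(S=18)=14950/67108864, P(S=20)=2600/67108864, P(S=22)=325/67108864, P(S=24)=26/67108864, P(S=26)=1/67108864
E[|S_26|] = Σ_m |m|·P(S_26=m) = 270415600/67108864 = 16900975/4194304

Answer: 16900975/4194304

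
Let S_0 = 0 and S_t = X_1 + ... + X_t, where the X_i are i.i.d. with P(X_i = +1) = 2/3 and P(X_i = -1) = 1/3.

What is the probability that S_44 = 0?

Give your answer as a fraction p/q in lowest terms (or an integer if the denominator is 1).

To be at 0 after 44 steps: need exactly 22 steps of +1 and 22 of -1.
Number of such sequences: C(44,22) = 2104098963720
Each has probability (2/3)^22 · (1/3)^22 = 4194304/984770902183611232881
P = 2104098963720 · 4194304/984770902183611232881 = 2941743566642216960/328256967394537077627

Answer: 2941743566642216960/328256967394537077627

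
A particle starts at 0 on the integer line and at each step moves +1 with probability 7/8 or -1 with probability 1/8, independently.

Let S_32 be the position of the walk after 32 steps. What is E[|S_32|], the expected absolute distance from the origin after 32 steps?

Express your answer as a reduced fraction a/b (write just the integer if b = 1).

S_32 takes values m ≡ 0 (mod 2) with |m| ≤ 32; P(S_32=m) = C(32,(32+m)/2) · (7/8)^((32+m)/2) · (1/8)^((32-m)/2).
Distribution: P(S=-32)=1/79228162514264337593543950336, P(S=-30)=7/2475880078570760549798248448, P(S=-28)=1519/4951760157141521099596496896, P(S=-26)=53165/2475880078570760549798248448, P(S=-24)=10792495/9903520314283042199192993792, P(S=-22)=105766451/2475880078570760549798248448, P(S=-20)=6663286413/4951760157141521099596496896, P(S=-18)=86622723369/2475880078570760549798248448, P(S=-16)=15158976589575/19807040628566084398385987584, P(S=-14)=35370945375675/2475880078570760549798248448, P(S=-12)=1138944441096735/4951760157141521099596496896, P(S=-10)=7972611087677145/2475880078570760549798248448, P(S=-8)=390657943296180105/9903520314283042199192993792, P(S=-6)=1051771385797407975/2475880078570760549798248448, P(S=-4)=19983656330150751525/4951760157141521099596496896, P(S=-2)=83931356586633156405/2475880078570760549798248448, P(S=0)=9987831433809345612195/39614081257132168796771975168, P(S=2)=4112636472745024663845/2475880078570760549798248448, P(S=4)=47980758848691954411525/4951760157141521099596496896, P(S=6)=123739851767679250850775/2475880078570760549798248448, P(S=8)=2252065302171762365484105/9903520314283042199192993792, P(S=10)=2252065302171762365484105/2475880078570760549798248448, P(S=12)=15764457115202336558388735/4951760157141521099596496896, P(S=14)=23989391262264425197548075/2475880078570760549798248448, P(S=16)=503777216507552929148509575/19807040628566084398385987584, P(S=18)=141057620622114820161582681/2475880078570760549798248448, P(S=20)=531678723883355860609042413/4951760157141521099596496896, P(S=22)=413527896353721224918144099/2475880078570760549798248448, P(S=24)=2067639481768606124590720495/9903520314283042199192993792, P(S=26)=499085392151042857659829085/2475880078570760549798248448, P(S=28)=698719549011460000723760719/4951760157141521099596496896, P(S=30)=157775382034845806615042743/2475880078570760549798248448, P(S=32)=1104427674243920646305299201/79228162514264337593543950336
E[|S_32|] = Σ_m |m|·P(S_32=m) = 29710561157858183549470301187/1237940039285380274899124224

Answer: 29710561157858183549470301187/1237940039285380274899124224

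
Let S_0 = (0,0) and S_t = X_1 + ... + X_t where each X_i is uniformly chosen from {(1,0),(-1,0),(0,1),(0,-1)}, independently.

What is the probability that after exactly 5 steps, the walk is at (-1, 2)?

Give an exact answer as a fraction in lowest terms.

Answer: 25/512

Derivation:
Let h be the number of horizontal steps (so 5-h are vertical). To end at (-1,2) need (h-1)/2 right-steps and ((5-h)+2)/2 up-steps.
Sum over h with 1 ≤ h ≤ 3, h ≡ 1 (mod 2), 5-h ≡ 0 (mod 2):
h=1: C(5,1)·C(1,0)·C(4,3) = 5·1·4 = 20
h=3: C(5,3)·C(3,1)·C(2,2) = 10·3·1 = 30
Total favorable: 50
Total paths: 4^5 = 1024
P = 50/1024 = 25/512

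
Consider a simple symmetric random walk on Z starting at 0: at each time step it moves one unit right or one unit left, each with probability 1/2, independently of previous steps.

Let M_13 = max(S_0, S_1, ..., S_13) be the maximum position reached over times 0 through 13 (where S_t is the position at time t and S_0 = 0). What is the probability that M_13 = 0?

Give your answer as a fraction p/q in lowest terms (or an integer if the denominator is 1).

Let M_13 = max(S_0,...,S_13). Use the reflection principle: for j ≥ 1, #{paths with M_13 ≥ j} = #{S_13 ≥ j} + #{S_13 ≥ j+1}.
P(M_13 ≥ 0) = 1 since S_0 = 0, so #{M_13 ≥ 0} = 8192.
#{M_13 ≥ 1} = #{S_13 ≥ 1} + #{S_13 ≥ 2} = 4096 + 2380 = 6476.
#{M_13 = 0} = 8192 - 6476 = 1716.
P(M_13 = 0) = 1716/8192 = 429/2048

Answer: 429/2048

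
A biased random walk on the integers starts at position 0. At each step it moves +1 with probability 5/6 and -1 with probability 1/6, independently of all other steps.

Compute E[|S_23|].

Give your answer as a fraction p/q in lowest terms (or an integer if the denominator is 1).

S_23 takes values m ≡ 1 (mod 2) with |m| ≤ 23; P(S_23=m) = C(23,(23+m)/2) · (5/6)^((23+m)/2) · (1/6)^((23-m)/2).
Distribution: P(S=-23)=1/789730223053602816, P(S=-21)=115/789730223053602816, P(S=-19)=6325/789730223053602816, P(S=-17)=221375/789730223053602816, P(S=-15)=5534375/789730223053602816, P(S=-13)=105153125/789730223053602816, P(S=-11)=525765625/263243407684534272, P(S=-9)=6384296875/263243407684534272, P(S=-7)=31921484375/131621703842267136, P(S=-5)=798037109375/394865111526801408, P(S=-3)=5586259765625/394865111526801408, P(S=-1)=33009716796875/394865111526801408, P(S=1)=165048583984375/394865111526801408, P(S=3)=698282470703125/394865111526801408, P(S=5)=2493865966796875/394865111526801408, P(S=7)=2493865966796875/131621703842267136, P(S=9)=12469329833984375/263243407684534272, P(S=11)=25672149658203125/263243407684534272, P(S=13)=128360748291015625/789730223053602816, P(S=15)=168895721435546875/789730223053602816, P(S=17)=168895721435546875/789730223053602816, P(S=19)=120639801025390625/789730223053602816, P(S=21)=54836273193359375/789730223053602816, P(S=23)=11920928955078125/789730223053602816
E[|S_23|] = Σ_m |m|·P(S_23=m) = 252279476082920281/16452712980283392

Answer: 252279476082920281/16452712980283392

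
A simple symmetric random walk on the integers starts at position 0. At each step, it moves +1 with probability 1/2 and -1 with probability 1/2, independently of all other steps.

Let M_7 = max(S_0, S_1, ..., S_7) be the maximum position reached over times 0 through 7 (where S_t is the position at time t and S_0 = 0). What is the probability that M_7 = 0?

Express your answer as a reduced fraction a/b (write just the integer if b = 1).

Answer: 35/128

Derivation:
Let M_7 = max(S_0,...,S_7). Use the reflection principle: for j ≥ 1, #{paths with M_7 ≥ j} = #{S_7 ≥ j} + #{S_7 ≥ j+1}.
P(M_7 ≥ 0) = 1 since S_0 = 0, so #{M_7 ≥ 0} = 128.
#{M_7 ≥ 1} = #{S_7 ≥ 1} + #{S_7 ≥ 2} = 64 + 29 = 93.
#{M_7 = 0} = 128 - 93 = 35.
P(M_7 = 0) = 35/128 = 35/128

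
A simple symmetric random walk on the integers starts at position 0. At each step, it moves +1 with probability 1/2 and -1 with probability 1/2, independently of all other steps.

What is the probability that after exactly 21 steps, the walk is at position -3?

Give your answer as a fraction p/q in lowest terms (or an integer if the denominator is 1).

To reach position -3 after 21 steps: need 9 steps of +1 and 12 of -1.
Favorable paths: C(21,9) = 293930
Total paths: 2^21 = 2097152
P = 293930/2097152 = 146965/1048576

Answer: 146965/1048576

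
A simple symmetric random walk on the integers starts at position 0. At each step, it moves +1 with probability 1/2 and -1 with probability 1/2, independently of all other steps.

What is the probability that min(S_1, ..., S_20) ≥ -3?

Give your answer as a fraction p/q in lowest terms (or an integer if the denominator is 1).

Answer: 323323/524288

Derivation:
Let f(t,s) = #length-t paths at position s with S_1..S_t all ≥ -3.
f(t,s) = f(t-1,s-1) + f(t-1,s+1) for s ≥ -3; f(t,s) = 0 for s < -3.
t=0: f(0,0)=1
t=1: f(1,-1)=1 f(1,1)=1
t=2: f(2,-2)=1 f(2,0)=2 f(2,2)=1
t=3: f(3,-3)=1 f(3,-1)=3 f(3,1)=3 f(3,3)=1
t=4: f(4,-2)=4 f(4,0)=6 f(4,2)=4 f(4,4)=1
t=5: f(5,-3)=4 f(5,-1)=10 f(5,1)=10 f(5,3)=5 f(5,5)=1
t=6: f(6,-2)=14 f(6,0)=20 f(6,2)=15 f(6,4)=6 f(6,6)=1
t=7: f(7,-3)=14 f(7,-1)=34 f(7,1)=35 f(7,3)=21 f(7,5)=7 f(7,7)=1
t=8: f(8,-2)=48 f(8,0)=69 f(8,2)=56 f(8,4)=28 f(8,6)=8 f(8,8)=1
t=9: f(9,-3)=48 f(9,-1)=117 f(9,1)=125 f(9,3)=84 f(9,5)=36 f(9,7)=9 f(9,9)=1
t=10: f(10,-2)=165 f(10,0)=242 f(10,2)=209 f(10,4)=120 f(10,6)=45 f(10,8)=10 f(10,10)=1
t=11: f(11,-3)=165 f(11,-1)=407 f(11,1)=451 f(11,3)=329 f(11,5)=165 f(11,7)=55 f(11,9)=11 f(11,11)=1
t=12: f(12,-2)=572 f(12,0)=858 f(12,2)=780 f(12,4)=494 f(12,6)=220 f(12,8)=66 f(12,10)=12 f(12,12)=1
t=13: f(13,-3)=572 f(13,-1)=1430 f(13,1)=1638 f(13,3)=1274 f(13,5)=714 f(13,7)=286 f(13,9)=78 f(13,11)=13 f(13,13)=1
t=14: f(14,-2)=2002 f(14,0)=3068 f(14,2)=2912 f(14,4)=1988 f(14,6)=1000 f(14,8)=364 f(14,10)=91 f(14,12)=14 f(14,14)=1
t=15: f(15,-3)=2002 f(15,-1)=5070 f(15,1)=5980 f(15,3)=4900 f(15,5)=2988 f(15,7)=1364 f(15,9)=455 f(15,11)=105 f(15,13)=15 f(15,15)=1
t=16: f(16,-2)=7072 f(16,0)=11050 f(16,2)=10880 f(16,4)=7888 f(16,6)=4352 f(16,8)=1819 f(16,10)=560 f(16,12)=120 f(16,14)=16 f(16,16)=1
t=17: f(17,-3)=7072 f(17,-1)=18122 f(17,1)=21930 f(17,3)=18768 f(17,5)=12240 f(17,7)=6171 f(17,9)=2379 f(17,11)=680 f(17,13)=136 f(17,15)=17 f(17,17)=1
t=18: f(18,-2)=25194 f(18,0)=40052 f(18,2)=40698 f(18,4)=31008 f(18,6)=18411 f(18,8)=8550 f(18,10)=3059 f(18,12)=816 f(18,14)=153 f(18,16)=18 f(18,18)=1
t=19: f(19,-3)=25194 f(19,-1)=65246 f(19,1)=80750 f(19,3)=71706 f(19,5)=49419 f(19,7)=26961 f(19,9)=11609 f(19,11)=3875 f(19,13)=969 f(19,15)=171 f(19,17)=19 f(19,19)=1
t=20: f(20,-2)=90440 f(20,0)=145996 f(20,2)=152456 f(20,4)=121125 f(20,6)=76380 f(20,8)=38570 f(20,10)=15484 f(20,12)=4844 f(20,14)=1140 f(20,16)=190 f(20,18)=20 f(20,20)=1
Σ_s f(20,s) = 646646
P = 646646/1048576 = 323323/524288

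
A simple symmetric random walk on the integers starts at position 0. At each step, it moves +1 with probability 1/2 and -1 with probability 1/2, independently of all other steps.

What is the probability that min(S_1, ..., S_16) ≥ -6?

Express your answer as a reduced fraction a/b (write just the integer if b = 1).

Let f(t,s) = #length-t paths at position s with S_1..S_t all ≥ -6.
f(t,s) = f(t-1,s-1) + f(t-1,s+1) for s ≥ -6; f(t,s) = 0 for s < -6.
t=0: f(0,0)=1
t=1: f(1,-1)=1 f(1,1)=1
t=2: f(2,-2)=1 f(2,0)=2 f(2,2)=1
t=3: f(3,-3)=1 f(3,-1)=3 f(3,1)=3 f(3,3)=1
t=4: f(4,-4)=1 f(4,-2)=4 f(4,0)=6 f(4,2)=4 f(4,4)=1
t=5: f(5,-5)=1 f(5,-3)=5 f(5,-1)=10 f(5,1)=10 f(5,3)=5 f(5,5)=1
t=6: f(6,-6)=1 f(6,-4)=6 f(6,-2)=15 f(6,0)=20 f(6,2)=15 f(6,4)=6 f(6,6)=1
t=7: f(7,-5)=7 f(7,-3)=21 f(7,-1)=35 f(7,1)=35 f(7,3)=21 f(7,5)=7 f(7,7)=1
t=8: f(8,-6)=7 f(8,-4)=28 f(8,-2)=56 f(8,0)=70 f(8,2)=56 f(8,4)=28 f(8,6)=8 f(8,8)=1
t=9: f(9,-5)=35 f(9,-3)=84 f(9,-1)=126 f(9,1)=126 f(9,3)=84 f(9,5)=36 f(9,7)=9 f(9,9)=1
t=10: f(10,-6)=35 f(10,-4)=119 f(10,-2)=210 f(10,0)=252 f(10,2)=210 f(10,4)=120 f(10,6)=45 f(10,8)=10 f(10,10)=1
t=11: f(11,-5)=154 f(11,-3)=329 f(11,-1)=462 f(11,1)=462 f(11,3)=330 f(11,5)=165 f(11,7)=55 f(11,9)=11 f(11,11)=1
t=12: f(12,-6)=154 f(12,-4)=483 f(12,-2)=791 f(12,0)=924 f(12,2)=792 f(12,4)=495 f(12,6)=220 f(12,8)=66 f(12,10)=12 f(12,12)=1
t=13: f(13,-5)=637 f(13,-3)=1274 f(13,-1)=1715 f(13,1)=1716 f(13,3)=1287 f(13,5)=715 f(13,7)=286 f(13,9)=78 f(13,11)=13 f(13,13)=1
t=14: f(14,-6)=637 f(14,-4)=1911 f(14,-2)=2989 f(14,0)=3431 f(14,2)=3003 f(14,4)=2002 f(14,6)=1001 f(14,8)=364 f(14,10)=91 f(14,12)=14 f(14,14)=1
t=15: f(15,-5)=2548 f(15,-3)=4900 f(15,-1)=6420 f(15,1)=6434 f(15,3)=5005 f(15,5)=3003 f(15,7)=1365 f(15,9)=455 f(15,11)=105 f(15,13)=15 f(15,15)=1
t=16: f(16,-6)=2548 f(16,-4)=7448 f(16,-2)=11320 f(16,0)=12854 f(16,2)=11439 f(16,4)=8008 f(16,6)=4368 f(16,8)=1820 f(16,10)=560 f(16,12)=120 f(16,14)=16 f(16,16)=1
Σ_s f(16,s) = 60502
P = 60502/65536 = 30251/32768

Answer: 30251/32768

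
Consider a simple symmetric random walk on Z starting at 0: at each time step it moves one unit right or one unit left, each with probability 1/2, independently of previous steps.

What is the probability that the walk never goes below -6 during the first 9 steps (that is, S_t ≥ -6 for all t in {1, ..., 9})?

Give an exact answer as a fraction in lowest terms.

Let f(t,s) = #length-t paths at position s with S_1..S_t all ≥ -6.
f(t,s) = f(t-1,s-1) + f(t-1,s+1) for s ≥ -6; f(t,s) = 0 for s < -6.
t=0: f(0,0)=1
t=1: f(1,-1)=1 f(1,1)=1
t=2: f(2,-2)=1 f(2,0)=2 f(2,2)=1
t=3: f(3,-3)=1 f(3,-1)=3 f(3,1)=3 f(3,3)=1
t=4: f(4,-4)=1 f(4,-2)=4 f(4,0)=6 f(4,2)=4 f(4,4)=1
t=5: f(5,-5)=1 f(5,-3)=5 f(5,-1)=10 f(5,1)=10 f(5,3)=5 f(5,5)=1
t=6: f(6,-6)=1 f(6,-4)=6 f(6,-2)=15 f(6,0)=20 f(6,2)=15 f(6,4)=6 f(6,6)=1
t=7: f(7,-5)=7 f(7,-3)=21 f(7,-1)=35 f(7,1)=35 f(7,3)=21 f(7,5)=7 f(7,7)=1
t=8: f(8,-6)=7 f(8,-4)=28 f(8,-2)=56 f(8,0)=70 f(8,2)=56 f(8,4)=28 f(8,6)=8 f(8,8)=1
t=9: f(9,-5)=35 f(9,-3)=84 f(9,-1)=126 f(9,1)=126 f(9,3)=84 f(9,5)=36 f(9,7)=9 f(9,9)=1
Σ_s f(9,s) = 501
P = 501/512 = 501/512

Answer: 501/512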